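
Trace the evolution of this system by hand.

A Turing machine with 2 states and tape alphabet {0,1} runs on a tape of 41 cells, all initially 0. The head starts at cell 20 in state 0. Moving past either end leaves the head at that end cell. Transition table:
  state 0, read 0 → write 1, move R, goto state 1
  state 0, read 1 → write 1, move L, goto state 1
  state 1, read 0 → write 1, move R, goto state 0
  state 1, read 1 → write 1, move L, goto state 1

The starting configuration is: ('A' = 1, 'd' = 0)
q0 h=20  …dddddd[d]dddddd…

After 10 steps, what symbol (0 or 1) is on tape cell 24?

1

k=0  q0 h=20  …dddddd[d]dddddd…
k=1  q1 h=21  …dddddA[d]dddddd…
k=2  q0 h=22  …ddddAA[d]dddddd…
k=3  q1 h=23  …dddAAA[d]dddddd…
k=4  q0 h=24  …ddAAAA[d]dddddd…
k=5  q1 h=25  …dAAAAA[d]dddddd…
k=6  q0 h=26  …AAAAAA[d]dddddd…
k=7  q1 h=27  …AAAAAA[d]dddddd…
k=8  q0 h=28  …AAAAAA[d]dddddd…
k=9  q1 h=29  …AAAAAA[d]dddddd…
k=10  q0 h=30  …AAAAAA[d]dddddd…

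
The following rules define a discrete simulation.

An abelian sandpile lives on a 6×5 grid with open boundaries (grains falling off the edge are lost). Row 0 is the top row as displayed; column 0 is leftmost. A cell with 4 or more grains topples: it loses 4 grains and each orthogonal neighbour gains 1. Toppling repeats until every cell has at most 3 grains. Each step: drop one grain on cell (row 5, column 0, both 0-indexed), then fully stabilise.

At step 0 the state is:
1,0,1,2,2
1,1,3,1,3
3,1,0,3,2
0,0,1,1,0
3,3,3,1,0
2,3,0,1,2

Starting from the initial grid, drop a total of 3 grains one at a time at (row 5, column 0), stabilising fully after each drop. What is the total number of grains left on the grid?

step 0: 1,0,1,2,2
1,1,3,1,3
3,1,0,3,2
0,0,1,1,0
3,3,3,1,0
2,3,0,1,2
step 1: 1,0,1,2,2
1,1,3,1,3
3,1,0,3,2
0,0,1,1,0
3,3,3,1,0
3,3,0,1,2
step 2: 1,0,1,2,2
1,1,3,1,3
3,1,0,3,2
1,1,2,1,0
1,2,0,2,0
2,1,2,1,2
step 3: 1,0,1,2,2
1,1,3,1,3
3,1,0,3,2
1,1,2,1,0
1,2,0,2,0
3,1,2,1,2

43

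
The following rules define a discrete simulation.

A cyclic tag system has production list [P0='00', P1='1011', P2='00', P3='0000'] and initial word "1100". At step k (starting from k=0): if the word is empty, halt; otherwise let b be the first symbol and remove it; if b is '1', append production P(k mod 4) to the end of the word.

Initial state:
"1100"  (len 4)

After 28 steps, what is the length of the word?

0) "1100"  (len 4)
1) "10000"  (len 5)
2) "00001011"  (len 8)
3) "0001011"  (len 7)
4) "001011"  (len 6)
5) "01011"  (len 5)
6) "1011"  (len 4)
7) "01100"  (len 5)
8) "1100"  (len 4)
9) "10000"  (len 5)
10) "00001011"  (len 8)
11) "0001011"  (len 7)
12) "001011"  (len 6)
13) "01011"  (len 5)
14) "1011"  (len 4)
15) "01100"  (len 5)
16) "1100"  (len 4)
17) "10000"  (len 5)
18) "00001011"  (len 8)
19) "0001011"  (len 7)
20) "001011"  (len 6)
21) "01011"  (len 5)
22) "1011"  (len 4)
23) "01100"  (len 5)
24) "1100"  (len 4)
25) "10000"  (len 5)
26) "00001011"  (len 8)
27) "0001011"  (len 7)
28) "001011"  (len 6)

6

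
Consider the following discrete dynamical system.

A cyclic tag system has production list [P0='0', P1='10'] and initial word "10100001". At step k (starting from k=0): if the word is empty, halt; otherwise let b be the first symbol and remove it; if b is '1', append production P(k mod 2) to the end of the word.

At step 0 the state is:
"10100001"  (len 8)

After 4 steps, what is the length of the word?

step 0: "10100001"  (len 8)
step 1: "01000010"  (len 8)
step 2: "1000010"  (len 7)
step 3: "0000100"  (len 7)
step 4: "000100"  (len 6)

6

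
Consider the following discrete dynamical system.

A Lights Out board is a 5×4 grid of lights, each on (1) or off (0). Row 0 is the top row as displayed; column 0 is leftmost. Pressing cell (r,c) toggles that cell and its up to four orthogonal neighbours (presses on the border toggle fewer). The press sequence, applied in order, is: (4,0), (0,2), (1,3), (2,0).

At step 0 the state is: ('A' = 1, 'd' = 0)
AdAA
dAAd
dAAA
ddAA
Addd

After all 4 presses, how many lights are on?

12

step 0: AdAA
dAAd
dAAA
ddAA
Addd
step 1: AdAA
dAAd
dAAA
AdAA
dAdd
step 2: AAdd
dAdd
dAAA
AdAA
dAdd
step 3: AAdA
dAAA
dAAd
AdAA
dAdd
step 4: AAdA
AAAA
AdAd
ddAA
dAdd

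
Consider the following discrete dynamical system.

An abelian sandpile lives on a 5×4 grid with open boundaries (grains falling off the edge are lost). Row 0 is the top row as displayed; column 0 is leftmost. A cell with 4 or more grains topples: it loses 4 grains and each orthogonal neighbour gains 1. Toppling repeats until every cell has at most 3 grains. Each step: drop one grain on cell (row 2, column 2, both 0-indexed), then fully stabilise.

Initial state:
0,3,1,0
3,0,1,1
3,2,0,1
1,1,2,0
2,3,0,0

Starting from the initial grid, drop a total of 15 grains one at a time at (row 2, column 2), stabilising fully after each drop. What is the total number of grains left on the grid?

36

[0] 0,3,1,0
3,0,1,1
3,2,0,1
1,1,2,0
2,3,0,0
[1] 0,3,1,0
3,0,1,1
3,2,1,1
1,1,2,0
2,3,0,0
[2] 0,3,1,0
3,0,1,1
3,2,2,1
1,1,2,0
2,3,0,0
[3] 0,3,1,0
3,0,1,1
3,2,3,1
1,1,2,0
2,3,0,0
[4] 0,3,1,0
3,0,2,1
3,3,0,2
1,1,3,0
2,3,0,0
[5] 0,3,1,0
3,0,2,1
3,3,1,2
1,1,3,0
2,3,0,0
[6] 0,3,1,0
3,0,2,1
3,3,2,2
1,1,3,0
2,3,0,0
[7] 0,3,1,0
3,0,2,1
3,3,3,2
1,1,3,0
2,3,0,0
[8] 1,3,1,0
0,2,3,1
1,1,2,3
2,3,0,1
2,3,1,0
[9] 1,3,1,0
0,2,3,1
1,1,3,3
2,3,0,1
2,3,1,0
[10] 1,3,2,0
0,3,0,3
1,2,2,0
2,3,1,2
2,3,1,0
[11] 1,3,2,0
0,3,0,3
1,2,3,0
2,3,1,2
2,3,1,0
[12] 1,3,2,0
0,3,1,3
1,3,0,1
2,3,2,2
2,3,1,0
[13] 1,3,2,0
0,3,1,3
1,3,1,1
2,3,2,2
2,3,1,0
[14] 1,3,2,0
0,3,1,3
1,3,2,1
2,3,2,2
2,3,1,0
[15] 1,3,2,0
0,3,1,3
1,3,3,1
2,3,2,2
2,3,1,0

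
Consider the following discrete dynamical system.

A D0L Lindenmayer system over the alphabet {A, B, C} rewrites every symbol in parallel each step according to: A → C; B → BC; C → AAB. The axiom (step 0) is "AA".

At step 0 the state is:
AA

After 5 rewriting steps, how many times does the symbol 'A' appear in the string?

[0] AA
[1] CC
[2] AABAAB
[3] CCBCCCBC
[4] AABAABBCAABAABAABBCAAB
[5] CCBCCCBCBCAABCCBCCCBCCCBCBCAABCCBC

4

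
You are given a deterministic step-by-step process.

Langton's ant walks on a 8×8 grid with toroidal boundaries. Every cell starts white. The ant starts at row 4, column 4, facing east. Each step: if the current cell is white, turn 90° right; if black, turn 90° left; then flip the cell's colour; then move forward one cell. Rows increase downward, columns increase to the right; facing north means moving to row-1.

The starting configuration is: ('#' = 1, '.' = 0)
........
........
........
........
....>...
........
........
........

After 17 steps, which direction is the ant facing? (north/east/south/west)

north

[0] ........
........
........
........
....>...
........
........
........
[1] ........
........
........
........
....#...
....v...
........
........
[2] ........
........
........
........
....#...
...<#...
........
........
[3] ........
........
........
........
...^#...
...##...
........
........
[4] ........
........
........
........
...#>...
...##...
........
........
[5] ........
........
........
....^...
...#....
...##...
........
........
[6] ........
........
........
....#>..
...#....
...##...
........
........
[7] ........
........
........
....##..
...#.v..
...##...
........
........
[8] ........
........
........
....##..
...#<#..
...##...
........
........
[9] ........
........
........
....^#..
...###..
...##...
........
........
[10] ........
........
........
...<.#..
...###..
...##...
........
........
[11] ........
........
...^....
...#.#..
...###..
...##...
........
........
[12] ........
........
...#>...
...#.#..
...###..
...##...
........
........
[13] ........
........
...##...
...#v#..
...###..
...##...
........
........
[14] ........
........
...##...
...<##..
...###..
...##...
........
........
[15] ........
........
...##...
....##..
...v##..
...##...
........
........
[16] ........
........
...##...
....##..
....>#..
...##...
........
........
[17] ........
........
...##...
....^#..
.....#..
...##...
........
........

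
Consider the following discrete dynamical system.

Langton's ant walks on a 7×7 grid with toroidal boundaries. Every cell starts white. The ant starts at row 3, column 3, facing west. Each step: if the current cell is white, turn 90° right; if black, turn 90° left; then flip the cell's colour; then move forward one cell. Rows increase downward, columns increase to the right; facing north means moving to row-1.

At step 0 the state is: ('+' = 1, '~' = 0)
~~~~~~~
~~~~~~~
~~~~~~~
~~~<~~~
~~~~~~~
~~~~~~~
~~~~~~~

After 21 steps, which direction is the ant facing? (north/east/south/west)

south

t=0: ~~~~~~~
~~~~~~~
~~~~~~~
~~~<~~~
~~~~~~~
~~~~~~~
~~~~~~~
t=1: ~~~~~~~
~~~~~~~
~~~^~~~
~~~+~~~
~~~~~~~
~~~~~~~
~~~~~~~
t=2: ~~~~~~~
~~~~~~~
~~~+>~~
~~~+~~~
~~~~~~~
~~~~~~~
~~~~~~~
t=3: ~~~~~~~
~~~~~~~
~~~++~~
~~~+v~~
~~~~~~~
~~~~~~~
~~~~~~~
t=4: ~~~~~~~
~~~~~~~
~~~++~~
~~~<+~~
~~~~~~~
~~~~~~~
~~~~~~~
t=5: ~~~~~~~
~~~~~~~
~~~++~~
~~~~+~~
~~~v~~~
~~~~~~~
~~~~~~~
t=6: ~~~~~~~
~~~~~~~
~~~++~~
~~~~+~~
~~<+~~~
~~~~~~~
~~~~~~~
t=7: ~~~~~~~
~~~~~~~
~~~++~~
~~^~+~~
~~++~~~
~~~~~~~
~~~~~~~
t=8: ~~~~~~~
~~~~~~~
~~~++~~
~~+>+~~
~~++~~~
~~~~~~~
~~~~~~~
t=9: ~~~~~~~
~~~~~~~
~~~++~~
~~+++~~
~~+v~~~
~~~~~~~
~~~~~~~
t=10: ~~~~~~~
~~~~~~~
~~~++~~
~~+++~~
~~+~>~~
~~~~~~~
~~~~~~~
t=11: ~~~~~~~
~~~~~~~
~~~++~~
~~+++~~
~~+~+~~
~~~~v~~
~~~~~~~
t=12: ~~~~~~~
~~~~~~~
~~~++~~
~~+++~~
~~+~+~~
~~~<+~~
~~~~~~~
t=13: ~~~~~~~
~~~~~~~
~~~++~~
~~+++~~
~~+^+~~
~~~++~~
~~~~~~~
t=14: ~~~~~~~
~~~~~~~
~~~++~~
~~+++~~
~~++>~~
~~~++~~
~~~~~~~
t=15: ~~~~~~~
~~~~~~~
~~~++~~
~~++^~~
~~++~~~
~~~++~~
~~~~~~~
t=16: ~~~~~~~
~~~~~~~
~~~++~~
~~+<~~~
~~++~~~
~~~++~~
~~~~~~~
t=17: ~~~~~~~
~~~~~~~
~~~++~~
~~+~~~~
~~+v~~~
~~~++~~
~~~~~~~
t=18: ~~~~~~~
~~~~~~~
~~~++~~
~~+~~~~
~~+~>~~
~~~++~~
~~~~~~~
t=19: ~~~~~~~
~~~~~~~
~~~++~~
~~+~~~~
~~+~+~~
~~~+v~~
~~~~~~~
t=20: ~~~~~~~
~~~~~~~
~~~++~~
~~+~~~~
~~+~+~~
~~~+~>~
~~~~~~~
t=21: ~~~~~~~
~~~~~~~
~~~++~~
~~+~~~~
~~+~+~~
~~~+~+~
~~~~~v~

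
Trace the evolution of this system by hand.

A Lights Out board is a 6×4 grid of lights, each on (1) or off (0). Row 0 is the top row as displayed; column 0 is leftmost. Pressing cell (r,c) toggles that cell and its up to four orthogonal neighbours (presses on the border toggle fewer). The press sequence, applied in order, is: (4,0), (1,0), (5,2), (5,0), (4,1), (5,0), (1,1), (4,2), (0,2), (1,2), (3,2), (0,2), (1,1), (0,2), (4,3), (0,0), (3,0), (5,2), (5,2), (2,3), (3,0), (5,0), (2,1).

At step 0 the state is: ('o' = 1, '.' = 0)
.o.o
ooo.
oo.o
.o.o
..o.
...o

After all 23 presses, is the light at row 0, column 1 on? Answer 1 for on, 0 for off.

gen 0: .o.o
ooo.
oo.o
.o.o
..o.
...o
gen 1: .o.o
ooo.
oo.o
oo.o
ooo.
o..o
gen 2: oo.o
..o.
.o.o
oo.o
ooo.
o..o
gen 3: oo.o
..o.
.o.o
oo.o
oo..
ooo.
gen 4: oo.o
..o.
.o.o
oo.o
.o..
..o.
gen 5: oo.o
..o.
.o.o
o..o
o.o.
.oo.
gen 6: oo.o
..o.
.o.o
o..o
..o.
o.o.
gen 7: o..o
oo..
...o
o..o
..o.
o.o.
gen 8: o..o
oo..
...o
o.oo
.o.o
o...
gen 9: ooo.
ooo.
...o
o.oo
.o.o
o...
gen 10: oo..
o..o
..oo
o.oo
.o.o
o...
gen 11: oo..
o..o
...o
oo..
.ooo
o...
gen 12: o.oo
o.oo
...o
oo..
.ooo
o...
gen 13: oooo
.o.o
.o.o
oo..
.ooo
o...
gen 14: o...
.ooo
.o.o
oo..
.ooo
o...
gen 15: o...
.ooo
.o.o
oo.o
.o..
o..o
gen 16: .o..
oooo
.o.o
oo.o
.o..
o..o
gen 17: .o..
oooo
oo.o
...o
oo..
o..o
gen 18: .o..
oooo
oo.o
...o
ooo.
ooo.
gen 19: .o..
oooo
oo.o
...o
oo..
o..o
gen 20: .o..
ooo.
ooo.
....
oo..
o..o
gen 21: .o..
ooo.
.oo.
oo..
.o..
o..o
gen 22: .o..
ooo.
.oo.
oo..
oo..
.o.o
gen 23: .o..
o.o.
o...
o...
oo..
.o.o

1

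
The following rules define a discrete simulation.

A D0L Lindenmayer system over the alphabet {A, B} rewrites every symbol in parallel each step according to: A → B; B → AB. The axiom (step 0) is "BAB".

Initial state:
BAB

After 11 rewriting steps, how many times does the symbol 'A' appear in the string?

233

step 0: BAB
step 1: ABBAB
step 2: BABABBAB
step 3: ABBABBABABBAB
step 4: BABABBABABBABBABABBAB
step 5: ABBABBABABBABBABABBABABBABBABABBAB
step 6: BABABBABABBABBABABBABABBABBABABBABBABABBABABBABBABABBAB
step 7: ABBABBABABBABBABABBABABBABBABABBABBABABBABABBABBABABBABABBABBABABBABBABABBABABBABBABABBAB
step 8: BABABBABABBABBABABBABABBABBABABBABBABABBABABBABBABABBABABB…BABBABABBABABBABBABABBABABBABBABABBABBABABBABABBABBABABBAB  (len 144)
step 9: ABBABBABABBABBABABBABABBABBABABBABBABABBABABBABBABABBABABB…BABBABABBABABBABBABABBABABBABBABABBABBABABBABABBABBABABBAB  (len 233)
step 10: BABABBABABBABBABABBABABBABBABABBABBABABBABABBABBABABBABABB…BABBABABBABABBABBABABBABABBABBABABBABBABABBABABBABBABABBAB  (len 377)
step 11: ABBABBABABBABBABABBABABBABBABABBABBABABBABABBABBABABBABABB…BABBABABBABABBABBABABBABABBABBABABBABBABABBABABBABBABABBAB  (len 610)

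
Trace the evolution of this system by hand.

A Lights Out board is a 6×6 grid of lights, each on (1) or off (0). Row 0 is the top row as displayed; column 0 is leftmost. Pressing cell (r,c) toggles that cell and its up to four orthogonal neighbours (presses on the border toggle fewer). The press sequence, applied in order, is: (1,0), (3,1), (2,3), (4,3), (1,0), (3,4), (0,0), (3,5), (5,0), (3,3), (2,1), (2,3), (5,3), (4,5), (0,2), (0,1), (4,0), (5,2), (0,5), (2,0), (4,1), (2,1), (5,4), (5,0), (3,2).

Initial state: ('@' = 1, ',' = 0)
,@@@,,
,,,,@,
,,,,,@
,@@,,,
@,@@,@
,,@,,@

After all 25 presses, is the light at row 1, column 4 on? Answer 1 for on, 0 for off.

0) ,@@@,,
,,,,@,
,,,,,@
,@@,,,
@,@@,@
,,@,,@
1) @@@@,,
@@,,@,
@,,,,@
,@@,,,
@,@@,@
,,@,,@
2) @@@@,,
@@,,@,
@@,,,@
@,,,,,
@@@@,@
,,@,,@
3) @@@@,,
@@,@@,
@@@@@@
@,,@,,
@@@@,@
,,@,,@
4) @@@@,,
@@,@@,
@@@@@@
@,,,,,
@@,,@@
,,@@,@
5) ,@@@,,
,,,@@,
,@@@@@
@,,,,,
@@,,@@
,,@@,@
6) ,@@@,,
,,,@@,
,@@@,@
@,,@@@
@@,,,@
,,@@,@
7) @,@@,,
@,,@@,
,@@@,@
@,,@@@
@@,,,@
,,@@,@
8) @,@@,,
@,,@@,
,@@@,,
@,,@,,
@@,,,,
,,@@,@
9) @,@@,,
@,,@@,
,@@@,,
@,,@,,
,@,,,,
@@@@,@
10) @,@@,,
@,,@@,
,@@,,,
@,@,@,
,@,@,,
@@@@,@
11) @,@@,,
@@,@@,
@,,,,,
@@@,@,
,@,@,,
@@@@,@
12) @,@@,,
@@,,@,
@,@@@,
@@@@@,
,@,@,,
@@@@,@
13) @,@@,,
@@,,@,
@,@@@,
@@@@@,
,@,,,,
@@,,@@
14) @,@@,,
@@,,@,
@,@@@,
@@@@@@
,@,,@@
@@,,@,
15) @@,,,,
@@@,@,
@,@@@,
@@@@@@
,@,,@@
@@,,@,
16) ,,@,,,
@,@,@,
@,@@@,
@@@@@@
,@,,@@
@@,,@,
17) ,,@,,,
@,@,@,
@,@@@,
,@@@@@
@,,,@@
,@,,@,
18) ,,@,,,
@,@,@,
@,@@@,
,@@@@@
@,@,@@
,,@@@,
19) ,,@,@@
@,@,@@
@,@@@,
,@@@@@
@,@,@@
,,@@@,
20) ,,@,@@
,,@,@@
,@@@@,
@@@@@@
@,@,@@
,,@@@,
21) ,,@,@@
,,@,@@
,@@@@,
@,@@@@
,@,,@@
,@@@@,
22) ,,@,@@
,@@,@@
@,,@@,
@@@@@@
,@,,@@
,@@@@,
23) ,,@,@@
,@@,@@
@,,@@,
@@@@@@
,@,,,@
,@@,,@
24) ,,@,@@
,@@,@@
@,,@@,
@@@@@@
@@,,,@
@,@,,@
25) ,,@,@@
,@@,@@
@,@@@,
@,,,@@
@@@,,@
@,@,,@

1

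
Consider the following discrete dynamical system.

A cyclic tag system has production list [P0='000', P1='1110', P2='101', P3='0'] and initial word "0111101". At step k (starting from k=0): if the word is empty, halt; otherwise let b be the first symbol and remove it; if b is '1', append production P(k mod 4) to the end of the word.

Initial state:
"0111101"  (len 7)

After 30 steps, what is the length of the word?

step 0: "0111101"  (len 7)
step 1: "111101"  (len 6)
step 2: "111011110"  (len 9)
step 3: "11011110101"  (len 11)
step 4: "10111101010"  (len 11)
step 5: "0111101010000"  (len 13)
step 6: "111101010000"  (len 12)
step 7: "11101010000101"  (len 14)
step 8: "11010100001010"  (len 14)
step 9: "1010100001010000"  (len 16)
step 10: "0101000010100001110"  (len 19)
step 11: "101000010100001110"  (len 18)
step 12: "010000101000011100"  (len 18)
step 13: "10000101000011100"  (len 17)
step 14: "00001010000111001110"  (len 20)
step 15: "0001010000111001110"  (len 19)
step 16: "001010000111001110"  (len 18)
step 17: "01010000111001110"  (len 17)
step 18: "1010000111001110"  (len 16)
step 19: "010000111001110101"  (len 18)
step 20: "10000111001110101"  (len 17)
step 21: "0000111001110101000"  (len 19)
step 22: "000111001110101000"  (len 18)
step 23: "00111001110101000"  (len 17)
step 24: "0111001110101000"  (len 16)
step 25: "111001110101000"  (len 15)
step 26: "110011101010001110"  (len 18)
step 27: "10011101010001110101"  (len 20)
step 28: "00111010100011101010"  (len 20)
step 29: "0111010100011101010"  (len 19)
step 30: "111010100011101010"  (len 18)

18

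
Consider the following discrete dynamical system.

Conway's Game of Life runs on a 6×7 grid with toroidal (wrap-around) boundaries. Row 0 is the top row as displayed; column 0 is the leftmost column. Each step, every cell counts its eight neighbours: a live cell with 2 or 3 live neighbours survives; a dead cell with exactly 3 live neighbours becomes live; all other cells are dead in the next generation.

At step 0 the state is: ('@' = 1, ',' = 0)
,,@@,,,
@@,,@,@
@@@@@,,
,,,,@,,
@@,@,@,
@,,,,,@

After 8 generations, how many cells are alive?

2

k=0  ,,@@,,,
@@,,@,@
@@@@@,,
,,,,@,,
@@,@,@,
@,,,,,@
k=1  ,,@@,@,
,,,,@@@
,,@,@,@
,,,,,@@
@@,,@@,
@,,@@,@
k=2  @,@,,,,
,,@,,,@
@,,@@,,
,@,@,,,
,@,@,,,
@,,,,,,
k=3  @,,,,,@
@,@,,,@
@@,@@,,
@@,@,,,
@@,,,,,
@,@,,,,
k=4  ,,,,,,,
,,@@,@,
,,,@@,,
,,,@@,@
,,,,,,@
,,,,,,,
k=5  ,,,,,,,
,,@@,,,
,,,,,,,
,,,@@,,
,,,,,@,
,,,,,,,
k=6  ,,,,,,,
,,,,,,,
,,@,@,,
,,,,@,,
,,,,@,,
,,,,,,,
k=7  ,,,,,,,
,,,,,,,
,,,@,,,
,,,,@@,
,,,,,,,
,,,,,,,
k=8  ,,,,,,,
,,,,,,,
,,,,@,,
,,,,@,,
,,,,,,,
,,,,,,,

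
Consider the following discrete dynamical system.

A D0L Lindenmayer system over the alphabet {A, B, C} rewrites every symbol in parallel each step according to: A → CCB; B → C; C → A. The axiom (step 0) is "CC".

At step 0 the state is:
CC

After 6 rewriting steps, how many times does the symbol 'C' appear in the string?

t=0: CC
t=1: AA
t=2: CCBCCB
t=3: AACAAC
t=4: CCBCCBACCBCCBA
t=5: AACAACCCBAACAACCCB
t=6: CCBCCBACCBCCBAAACCCBCCBACCBCCBAAAC

18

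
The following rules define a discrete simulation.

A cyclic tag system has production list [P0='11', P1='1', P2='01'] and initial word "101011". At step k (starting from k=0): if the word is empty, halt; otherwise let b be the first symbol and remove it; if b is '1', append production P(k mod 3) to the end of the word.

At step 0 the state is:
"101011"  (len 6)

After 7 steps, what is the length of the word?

[0] "101011"  (len 6)
[1] "0101111"  (len 7)
[2] "101111"  (len 6)
[3] "0111101"  (len 7)
[4] "111101"  (len 6)
[5] "111011"  (len 6)
[6] "1101101"  (len 7)
[7] "10110111"  (len 8)

8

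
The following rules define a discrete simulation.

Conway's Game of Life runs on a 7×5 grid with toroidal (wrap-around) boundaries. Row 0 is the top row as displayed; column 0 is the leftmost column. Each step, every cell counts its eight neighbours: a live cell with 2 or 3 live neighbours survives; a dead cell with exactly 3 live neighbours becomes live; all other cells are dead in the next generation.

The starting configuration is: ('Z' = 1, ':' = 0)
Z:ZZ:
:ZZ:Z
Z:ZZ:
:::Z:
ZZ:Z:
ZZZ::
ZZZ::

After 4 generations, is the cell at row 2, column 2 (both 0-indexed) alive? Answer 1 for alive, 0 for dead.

1

gen 0: Z:ZZ:
:ZZ:Z
Z:ZZ:
:::Z:
ZZ:Z:
ZZZ::
ZZZ::
gen 1: :::::
:::::
Z::::
Z::Z:
Z::Z:
:::Z:
:::::
gen 2: :::::
:::::
::::Z
ZZ:::
::ZZ:
::::Z
:::::
gen 3: :::::
:::::
Z::::
ZZZZZ
ZZZZZ
:::Z:
:::::
gen 4: :::::
:::::
Z:ZZ:
:::::
:::::
ZZ:Z:
:::::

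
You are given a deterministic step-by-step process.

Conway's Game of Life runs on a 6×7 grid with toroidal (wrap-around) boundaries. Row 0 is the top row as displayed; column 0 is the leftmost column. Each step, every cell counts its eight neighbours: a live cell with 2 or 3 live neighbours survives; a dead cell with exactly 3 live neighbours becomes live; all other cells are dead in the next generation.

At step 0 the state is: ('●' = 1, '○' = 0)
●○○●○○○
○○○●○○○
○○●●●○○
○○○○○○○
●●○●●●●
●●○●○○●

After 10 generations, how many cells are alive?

gen 0: ●○○●○○○
○○○●○○○
○○●●●○○
○○○○○○○
●●○●●●●
●●○●○○●
gen 1: ●●○●●○●
○○○○○○○
○○●●●○○
●●○○○○●
○●○●●●○
○○○●○○○
gen 2: ●○●●●○○
●●○○○●○
●●●●○○○
●●○○○○●
○●○●●●●
○●○○○○●
gen 3: ○○●●●●○
○○○○○○○
○○○○○○○
○○○○○○○
○●○○●○○
○●○○○○●
gen 4: ○○●●●●○
○○○●●○○
○○○○○○○
○○○○○○○
●○○○○○○
●●○○○○○
gen 5: ○●●○○●○
○○●○○●○
○○○○○○○
○○○○○○○
●●○○○○○
●●●●●○●
gen 6: ○○○○○●○
○●●○○○○
○○○○○○○
○○○○○○○
○○○●○○●
○○○●●●●
gen 7: ○○●●○●●
○○○○○○○
○○○○○○○
○○○○○○○
○○○●○○●
○○○●○○●
gen 8: ○○●●●●●
○○○○○○○
○○○○○○○
○○○○○○○
○○○○○○○
●○○●○○●
gen 9: ●○●●●●●
○○○●●●○
○○○○○○○
○○○○○○○
○○○○○○○
●○●●○○●
gen 10: ●○○○○○○
○○●○○○○
○○○○●○○
○○○○○○○
○○○○○○○
●○●○○○○

5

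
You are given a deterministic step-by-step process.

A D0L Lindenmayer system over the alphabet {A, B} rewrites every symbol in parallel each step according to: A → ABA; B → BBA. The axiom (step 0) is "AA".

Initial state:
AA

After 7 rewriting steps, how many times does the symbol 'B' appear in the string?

k=0  AA
k=1  ABAABA
k=2  ABABBAABAABABBAABA
k=3  ABABBAABABBABBAABAABABBAABAABABBAABABBABBAABAABABBAABA
k=4  ABABBAABABBABBAABAABABBAABABBABBAABABBABBAABAABABBAABAABAB…AABABBABBAABABBABBAABAABABBAABAABABBAABABBABBAABAABABBAABA  (len 162)
k=5  ABABBAABABBABBAABAABABBAABABBABBAABABBABBAABAABABBAABAABAB…AABABBABBAABABBABBAABAABABBAABAABABBAABABBABBAABAABABBAABA  (len 486)
k=6  ABABBAABABBABBAABAABABBAABABBABBAABABBABBAABAABABBAABAABAB…AABABBABBAABABBABBAABAABABBAABAABABBAABABBABBAABAABABBAABA  (len 1458)
k=7  ABABBAABABBABBAABAABABBAABABBABBAABABBABBAABAABABBAABAABAB…AABABBABBAABABBABBAABAABABBAABAABABBAABABBABBAABAABABBAABA  (len 4374)

2186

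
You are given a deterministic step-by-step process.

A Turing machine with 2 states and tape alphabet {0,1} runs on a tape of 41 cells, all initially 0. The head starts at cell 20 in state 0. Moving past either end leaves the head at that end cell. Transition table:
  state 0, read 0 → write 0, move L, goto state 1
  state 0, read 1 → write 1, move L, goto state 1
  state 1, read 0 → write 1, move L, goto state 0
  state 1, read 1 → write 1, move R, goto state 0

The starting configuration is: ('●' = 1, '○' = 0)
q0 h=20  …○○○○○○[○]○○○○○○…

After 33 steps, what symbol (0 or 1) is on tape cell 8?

[0] q0 h=20  …○○○○○○[○]○○○○○○…
[1] q1 h=19  …○○○○○○[○]○○○○○○…
[2] q0 h=18  …○○○○○○[○]●○○○○○…
[3] q1 h=17  …○○○○○○[○]○●○○○○…
[4] q0 h=16  …○○○○○○[○]●○●○○○…
[5] q1 h=15  …○○○○○○[○]○●○●○○…
[6] q0 h=14  …○○○○○○[○]●○●○●○…
[7] q1 h=13  …○○○○○○[○]○●○●○●…
[8] q0 h=12  …○○○○○○[○]●○●○●○…
[9] q1 h=11  …○○○○○○[○]○●○●○●…
[10] q0 h=10  …○○○○○○[○]●○●○●○…
[11] q1 h= 9  …○○○○○○[○]○●○●○●…
[12] q0 h= 8  …○○○○○○[○]●○●○●○…
[13] q1 h= 7  …○○○○○○[○]○●○●○●…
[14] q0 h= 6  |○○○○○○[○]●○●○●○…
[15] q1 h= 5  |○○○○○[○]○●○●○●…
[16] q0 h= 4  |○○○○[○]●○●○●○…
[17] q1 h= 3  |○○○[○]○●○●○●…
[18] q0 h= 2  |○○[○]●○●○●○…
[19] q1 h= 1  |○[○]○●○●○●…
[20] q0 h= 0  |[○]●○●○●○…
[21] q1 h= 0  |[○]●○●○●○…
[22] q0 h= 0  |[●]●○●○●○…
[23] q1 h= 0  |[●]●○●○●○…
[24] q0 h= 1  |●[●]○●○●○●…
[25] q1 h= 0  |[●]●○●○●○…
[26] q0 h= 1  |●[●]○●○●○●…
[27] q1 h= 0  |[●]●○●○●○…
[28] q0 h= 1  |●[●]○●○●○●…
[29] q1 h= 0  |[●]●○●○●○…
[30] q0 h= 1  |●[●]○●○●○●…
[31] q1 h= 0  |[●]●○●○●○…
[32] q0 h= 1  |●[●]○●○●○●…
[33] q1 h= 0  |[●]●○●○●○…

0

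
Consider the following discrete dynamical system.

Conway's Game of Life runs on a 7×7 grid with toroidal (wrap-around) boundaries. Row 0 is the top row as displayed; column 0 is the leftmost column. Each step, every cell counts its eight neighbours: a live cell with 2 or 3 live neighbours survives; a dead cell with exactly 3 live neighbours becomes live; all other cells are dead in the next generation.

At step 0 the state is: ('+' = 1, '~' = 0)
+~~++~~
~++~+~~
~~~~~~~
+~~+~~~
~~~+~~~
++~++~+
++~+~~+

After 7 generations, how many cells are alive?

11

step 0: +~~++~~
~++~+~~
~~~~~~~
+~~+~~~
~~~+~~~
++~++~+
++~+~~+
step 1: ~~~~+++
~++~+~~
~+++~~~
~~~~~~~
~+~+~~+
~+~++++
~~~~~~~
step 2: ~~~+++~
++~~+~~
~+~+~~~
++~+~~~
~~~+~~+
~~~++++
+~~+~~~
step 3: ++++~++
++~~~+~
~~~++~~
++~++~~
~~~+~~+
+~++~++
~~+~~~~
step 4: ~~~+++~
~~~~~+~
~~~+~++
+~~~~+~
~~~~~~~
+++++++
~~~~~~~
step 5: ~~~~++~
~~~+~~~
~~~~~+~
~~~~++~
~~++~~~
+++++++
++~~~~~
step 6: ~~~~+~~
~~~~~+~
~~~~~+~
~~~+++~
+~~~~~~
~~~~+++
~~~~~~~
step 7: ~~~~~~~
~~~~++~
~~~~~++
~~~~+++
~~~+~~~
~~~~~++
~~~~+~~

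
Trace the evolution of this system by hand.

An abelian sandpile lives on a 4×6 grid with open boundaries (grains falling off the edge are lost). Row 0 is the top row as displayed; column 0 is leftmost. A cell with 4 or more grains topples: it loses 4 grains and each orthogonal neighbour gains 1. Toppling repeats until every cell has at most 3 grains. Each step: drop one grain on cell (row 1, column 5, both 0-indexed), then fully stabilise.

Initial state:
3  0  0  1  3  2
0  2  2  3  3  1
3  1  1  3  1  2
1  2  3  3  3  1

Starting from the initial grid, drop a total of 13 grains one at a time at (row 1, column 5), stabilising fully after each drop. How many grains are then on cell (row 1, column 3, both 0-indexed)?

0) 3  0  0  1  3  2
0  2  2  3  3  1
3  1  1  3  1  2
1  2  3  3  3  1
1) 3  0  0  1  3  2
0  2  2  3  3  2
3  1  1  3  1  2
1  2  3  3  3  1
2) 3  0  0  1  3  2
0  2  2  3  3  3
3  1  1  3  1  2
1  2  3  3  3  1
3) 3  0  0  3  1  0
0  2  3  1  3  3
3  1  3  2  1  0
1  3  0  2  1  3
4) 3  0  0  3  2  1
0  2  3  2  0  1
3  1  3  2  2  1
1  3  0  2  1  3
5) 3  0  0  3  2  1
0  2  3  2  0  2
3  1  3  2  2  1
1  3  0  2  1  3
6) 3  0  0  3  2  1
0  2  3  2  0  3
3  1  3  2  2  1
1  3  0  2  1  3
7) 3  0  0  3  2  2
0  2  3  2  1  0
3  1  3  2  2  2
1  3  0  2  1  3
8) 3  0  0  3  2  2
0  2  3  2  1  1
3  1  3  2  2  2
1  3  0  2  1  3
9) 3  0  0  3  2  2
0  2  3  2  1  2
3  1  3  2  2  2
1  3  0  2  1  3
10) 3  0  0  3  2  2
0  2  3  2  1  3
3  1  3  2  2  2
1  3  0  2  1  3
11) 3  0  0  3  2  3
0  2  3  2  2  0
3  1  3  2  2  3
1  3  0  2  1  3
12) 3  0  0  3  2  3
0  2  3  2  2  1
3  1  3  2  2  3
1  3  0  2  1  3
13) 3  0  0  3  2  3
0  2  3  2  2  2
3  1  3  2  2  3
1  3  0  2  1  3

2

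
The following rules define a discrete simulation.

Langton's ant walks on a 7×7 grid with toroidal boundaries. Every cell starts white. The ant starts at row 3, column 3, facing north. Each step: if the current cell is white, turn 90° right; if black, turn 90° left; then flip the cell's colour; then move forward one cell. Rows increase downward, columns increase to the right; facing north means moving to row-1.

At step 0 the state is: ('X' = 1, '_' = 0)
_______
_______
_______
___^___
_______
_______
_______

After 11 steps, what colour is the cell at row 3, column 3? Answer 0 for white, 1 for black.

1

gen 0: _______
_______
_______
___^___
_______
_______
_______
gen 1: _______
_______
_______
___X>__
_______
_______
_______
gen 2: _______
_______
_______
___XX__
____v__
_______
_______
gen 3: _______
_______
_______
___XX__
___<X__
_______
_______
gen 4: _______
_______
_______
___^X__
___XX__
_______
_______
gen 5: _______
_______
_______
__<_X__
___XX__
_______
_______
gen 6: _______
_______
__^____
__X_X__
___XX__
_______
_______
gen 7: _______
_______
__X>___
__X_X__
___XX__
_______
_______
gen 8: _______
_______
__XX___
__XvX__
___XX__
_______
_______
gen 9: _______
_______
__XX___
__<XX__
___XX__
_______
_______
gen 10: _______
_______
__XX___
___XX__
__vXX__
_______
_______
gen 11: _______
_______
__XX___
___XX__
_<XXX__
_______
_______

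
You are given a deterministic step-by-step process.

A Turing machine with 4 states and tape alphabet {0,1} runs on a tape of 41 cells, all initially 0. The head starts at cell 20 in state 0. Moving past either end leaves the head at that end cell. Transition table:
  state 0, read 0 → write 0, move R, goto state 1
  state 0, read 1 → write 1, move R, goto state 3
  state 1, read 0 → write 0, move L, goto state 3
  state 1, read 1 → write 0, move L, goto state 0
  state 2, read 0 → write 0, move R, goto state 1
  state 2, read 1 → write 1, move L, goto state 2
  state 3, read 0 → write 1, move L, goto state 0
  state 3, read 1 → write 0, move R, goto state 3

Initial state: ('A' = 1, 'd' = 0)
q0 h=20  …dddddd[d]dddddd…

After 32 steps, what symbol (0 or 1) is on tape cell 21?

k=0  q0 h=20  …dddddd[d]dddddd…
k=1  q1 h=21  …dddddd[d]dddddd…
k=2  q3 h=20  …dddddd[d]dddddd…
k=3  q0 h=19  …dddddd[d]Addddd…
k=4  q1 h=20  …dddddd[A]dddddd…
k=5  q0 h=19  …dddddd[d]dddddd…
k=6  q1 h=20  …dddddd[d]dddddd…
k=7  q3 h=19  …dddddd[d]dddddd…
k=8  q0 h=18  …dddddd[d]Addddd…
k=9  q1 h=19  …dddddd[A]dddddd…
k=10  q0 h=18  …dddddd[d]dddddd…
k=11  q1 h=19  …dddddd[d]dddddd…
k=12  q3 h=18  …dddddd[d]dddddd…
k=13  q0 h=17  …dddddd[d]Addddd…
k=14  q1 h=18  …dddddd[A]dddddd…
k=15  q0 h=17  …dddddd[d]dddddd…
k=16  q1 h=18  …dddddd[d]dddddd…
k=17  q3 h=17  …dddddd[d]dddddd…
k=18  q0 h=16  …dddddd[d]Addddd…
k=19  q1 h=17  …dddddd[A]dddddd…
k=20  q0 h=16  …dddddd[d]dddddd…
k=21  q1 h=17  …dddddd[d]dddddd…
k=22  q3 h=16  …dddddd[d]dddddd…
k=23  q0 h=15  …dddddd[d]Addddd…
k=24  q1 h=16  …dddddd[A]dddddd…
k=25  q0 h=15  …dddddd[d]dddddd…
k=26  q1 h=16  …dddddd[d]dddddd…
k=27  q3 h=15  …dddddd[d]dddddd…
k=28  q0 h=14  …dddddd[d]Addddd…
k=29  q1 h=15  …dddddd[A]dddddd…
k=30  q0 h=14  …dddddd[d]dddddd…
k=31  q1 h=15  …dddddd[d]dddddd…
k=32  q3 h=14  …dddddd[d]dddddd…

0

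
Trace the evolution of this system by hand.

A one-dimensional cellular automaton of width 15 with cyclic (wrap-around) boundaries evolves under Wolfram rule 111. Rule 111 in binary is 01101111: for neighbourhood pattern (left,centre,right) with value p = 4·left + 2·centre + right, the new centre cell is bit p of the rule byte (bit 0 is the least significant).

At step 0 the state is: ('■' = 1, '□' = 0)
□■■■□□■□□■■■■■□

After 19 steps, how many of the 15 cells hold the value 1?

6

gen 0: □■■■□□■□□■■■■■□
gen 1: ■■□■□■■□■■□□□■□
gen 2: ■■■■■■■■■■□■■■■
gen 3: □□□□□□□□□■■■□□□
gen 4: ■■■■■■■■■■□■□■■
gen 5: □□□□□□□□□■■■■■□
gen 6: ■■■■■■■■■■□□□■□
gen 7: ■□□□□□□□□■□■■■■
gen 8: ■□■■■■■■■■■■□□□
gen 9: ■■■□□□□□□□□■□■■
gen 10: □□■□■■■■■■■■■■□
gen 11: ■■■■■□□□□□□□□■□
gen 12: ■□□□■□■■■■■■■■■
gen 13: ■□■■■■■□□□□□□□□
gen 14: ■■■□□□■□■■■■■■■
gen 15: □□■□■■■■■□□□□□□
gen 16: ■■■■■□□□■□■■■■■
gen 17: □□□□■□■■■■■□□□□
gen 18: ■■■■■■■□□□■□■■■
gen 19: □□□□□□■□■■■■■□□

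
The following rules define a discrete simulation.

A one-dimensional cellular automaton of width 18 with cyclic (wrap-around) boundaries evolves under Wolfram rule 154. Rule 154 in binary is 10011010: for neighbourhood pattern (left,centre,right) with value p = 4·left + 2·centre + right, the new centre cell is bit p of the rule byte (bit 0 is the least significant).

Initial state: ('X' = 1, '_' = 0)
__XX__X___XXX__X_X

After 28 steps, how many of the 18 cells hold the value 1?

[0] __XX__X___XXX__X_X
[1] XXX_XX_X_XXX_XX___
[2] XX__X____XX__X_X_X
[3] X_XX_X__XX_XX____X
[4] __X___XXX__X_X__XX
[5] XX_X_XXX_XX___XXX_
[6] X____XX__X_X_XXX__
[7] _X__XX_XX____XX_XX
[8] __XXX__X_X__XX__X_
[9] _XXX_XX___XXX_XX_X
[10] _XX__X_X_XXX__X___
[11] XX_XX____XX_XX_X__
[12] X__X_X__XX__X___XX
[13] _XX___XXX_XX_X_XXX
[14] _X_X_XXX__X____XX_
[15] X____XX_XX_X__XX_X
[16] _X__XX__X___XXX__X
[17] __XXX_XX_X_XXX_XX_
[18] _XXX__X____XX__X_X
[19] _XX_XX_X__XX_XX___
[20] XX__X___XXX__X_X__
[21] X_XX_X_XXX_XX___XX
[22] __X____XX__X_X_XXX
[23] XX_X__XX_XX____XX_
[24] X___XXX__X_X__XX__
[25] _X_XXX_XX___XXX_XX
[26] ___XX__X_X_XXX__X_
[27] __XX_XX____XX_XX_X
[28] XXX__X_X__XX__X___

8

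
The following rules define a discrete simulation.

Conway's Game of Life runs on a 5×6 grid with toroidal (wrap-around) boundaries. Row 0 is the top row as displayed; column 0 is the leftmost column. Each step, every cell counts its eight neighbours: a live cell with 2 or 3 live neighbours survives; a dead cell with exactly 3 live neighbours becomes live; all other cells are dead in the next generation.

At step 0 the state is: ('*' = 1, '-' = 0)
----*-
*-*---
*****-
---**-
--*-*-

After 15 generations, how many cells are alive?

6

[0] ----*-
*-*---
*****-
---**-
--*-*-
[1] -*---*
*-*-*-
*---*-
------
----**
[2] -*-*--
*--**-
-*-*--
----*-
*---**
[3] -***--
**-**-
--**-*
*--**-
*--***
[4] ------
*----*
------
**----
*-----
[5] *----*
------
-*---*
**----
**----
[6] **---*
-----*
-*----
--*--*
------
[7] *----*
-*---*
*-----
------
-*---*
[8] -*--**
-*---*
*-----
*-----
-----*
[9] ----**
-*--**
**---*
*----*
----**
[10] ---*--
-*----
-*----
-*----
------
[11] ------
--*---
***---
------
------
[12] ------
--*---
-**---
-*----
------
[13] ------
-**---
-**---
-**---
------
[14] ------
-**---
*--*--
-**---
------
[15] ------
-**---
*--*--
-**---
------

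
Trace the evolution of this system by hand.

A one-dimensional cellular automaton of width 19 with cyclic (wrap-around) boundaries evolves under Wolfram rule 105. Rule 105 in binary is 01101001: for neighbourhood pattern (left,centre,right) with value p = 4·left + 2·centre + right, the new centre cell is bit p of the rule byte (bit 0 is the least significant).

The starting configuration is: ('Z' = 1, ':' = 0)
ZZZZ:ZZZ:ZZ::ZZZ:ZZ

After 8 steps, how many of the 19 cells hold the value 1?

[0] ZZZZ:ZZZ:ZZ::ZZZ:ZZ
[1] :::ZZZ:ZZZZ::Z:ZZZ:
[2] ZZ:Z:ZZZ::Z:::ZZ:Z:
[3] ZZZ:ZZ:Z::::Z:ZZZ:Z
[4] ::ZZZZZ::ZZ::ZZ:ZZZ
[5] ::Z:::Z::ZZ::ZZZZ:Z
[6] ::::Z::::ZZ::Z::ZZ:
[7] ZZZ:::ZZ:ZZ:::::ZZ:
[8] Z:Z:Z:ZZZZZ:ZZZ:ZZZ

14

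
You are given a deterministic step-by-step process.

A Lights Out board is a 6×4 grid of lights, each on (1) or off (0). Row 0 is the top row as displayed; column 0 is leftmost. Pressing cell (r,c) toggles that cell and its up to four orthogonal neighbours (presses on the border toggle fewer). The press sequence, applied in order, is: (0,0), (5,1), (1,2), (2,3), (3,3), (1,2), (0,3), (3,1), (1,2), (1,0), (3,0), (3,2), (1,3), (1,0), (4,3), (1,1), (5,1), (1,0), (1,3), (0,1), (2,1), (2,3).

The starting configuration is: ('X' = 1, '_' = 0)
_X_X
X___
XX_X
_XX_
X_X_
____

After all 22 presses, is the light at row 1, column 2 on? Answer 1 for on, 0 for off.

0

t=0: _X_X
X___
XX_X
_XX_
X_X_
____
t=1: X__X
____
XX_X
_XX_
X_X_
____
t=2: X__X
____
XX_X
_XX_
XXX_
XXX_
t=3: X_XX
_XXX
XXXX
_XX_
XXX_
XXX_
t=4: X_XX
_XX_
XX__
_XXX
XXX_
XXX_
t=5: X_XX
_XX_
XX_X
_X__
XXXX
XXX_
t=6: X__X
___X
XXXX
_X__
XXXX
XXX_
t=7: X_X_
____
XXXX
_X__
XXXX
XXX_
t=8: X_X_
____
X_XX
X_X_
X_XX
XXX_
t=9: X___
_XXX
X__X
X_X_
X_XX
XXX_
t=10: ____
X_XX
___X
X_X_
X_XX
XXX_
t=11: ____
X_XX
X__X
_XX_
__XX
XXX_
t=12: ____
X_XX
X_XX
___X
___X
XXX_
t=13: ___X
X___
X_X_
___X
___X
XXX_
t=14: X__X
_X__
__X_
___X
___X
XXX_
t=15: X__X
_X__
__X_
____
__X_
XXXX
t=16: XX_X
X_X_
_XX_
____
__X_
XXXX
t=17: XX_X
X_X_
_XX_
____
_XX_
___X
t=18: _X_X
_XX_
XXX_
____
_XX_
___X
t=19: _X__
_X_X
XXXX
____
_XX_
___X
t=20: X_X_
___X
XXXX
____
_XX_
___X
t=21: X_X_
_X_X
___X
_X__
_XX_
___X
t=22: X_X_
_X__
__X_
_X_X
_XX_
___X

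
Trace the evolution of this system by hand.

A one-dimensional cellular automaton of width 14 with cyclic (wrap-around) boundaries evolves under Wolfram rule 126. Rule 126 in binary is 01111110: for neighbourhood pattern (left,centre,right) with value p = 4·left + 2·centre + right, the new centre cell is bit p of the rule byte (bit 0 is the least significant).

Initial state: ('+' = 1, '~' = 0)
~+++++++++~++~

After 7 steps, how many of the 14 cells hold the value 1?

step 0: ~+++++++++~++~
step 1: ++~~~~~~~+++++
step 2: ~++~~~~~++~~~~
step 3: ++++~~~++++~~~
step 4: +~~++~++~~++~+
step 5: ++++++++++++++
step 6: ~~~~~~~~~~~~~~
step 7: ~~~~~~~~~~~~~~

0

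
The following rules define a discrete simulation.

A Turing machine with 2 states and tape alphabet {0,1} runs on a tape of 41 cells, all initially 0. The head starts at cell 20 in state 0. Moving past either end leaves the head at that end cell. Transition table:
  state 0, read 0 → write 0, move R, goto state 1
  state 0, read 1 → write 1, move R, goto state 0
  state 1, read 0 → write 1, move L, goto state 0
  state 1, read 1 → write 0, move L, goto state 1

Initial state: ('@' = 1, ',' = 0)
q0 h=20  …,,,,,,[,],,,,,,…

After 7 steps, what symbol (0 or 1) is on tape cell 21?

0

step 0: q0 h=20  …,,,,,,[,],,,,,,…
step 1: q1 h=21  …,,,,,,[,],,,,,,…
step 2: q0 h=20  …,,,,,,[,]@,,,,,…
step 3: q1 h=21  …,,,,,,[@],,,,,,…
step 4: q1 h=20  …,,,,,,[,],,,,,,…
step 5: q0 h=19  …,,,,,,[,]@,,,,,…
step 6: q1 h=20  …,,,,,,[@],,,,,,…
step 7: q1 h=19  …,,,,,,[,],,,,,,…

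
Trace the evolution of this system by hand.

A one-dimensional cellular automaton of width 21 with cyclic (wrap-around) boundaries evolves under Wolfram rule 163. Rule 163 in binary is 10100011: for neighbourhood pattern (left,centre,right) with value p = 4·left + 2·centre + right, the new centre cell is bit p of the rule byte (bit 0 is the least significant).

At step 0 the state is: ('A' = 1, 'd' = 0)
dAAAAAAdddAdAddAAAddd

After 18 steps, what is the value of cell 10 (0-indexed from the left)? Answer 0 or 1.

0

t=0: dAAAAAAdddAdAddAAAddd
t=1: AdAAAAddAAdAddAdAddAA
t=2: dAdAAddAddAddAdAddAdA
t=3: AdAdddAddAddAdAddAdAd
t=4: dAddAAddAddAdAddAdAdA
t=5: AddAdddAddAdAddAdAdAd
t=6: ddAddAAddAdAddAdAdAdA
t=7: dAddAdddAdAddAdAdAdAd
t=8: AddAddAAdAddAdAdAdAdd
t=9: ddAddAddAddAdAdAdAddA
t=10: dAddAddAddAdAdAdAddAd
t=11: AddAddAddAdAdAdAddAdd
t=12: ddAddAddAdAdAdAddAddA
t=13: dAddAddAdAdAdAddAddAd
t=14: AddAddAdAdAdAddAddAdd
t=15: ddAddAdAdAdAddAddAddA
t=16: dAddAdAdAdAddAddAddAd
t=17: AddAdAdAdAddAddAddAdd
t=18: ddAdAdAdAddAddAddAddA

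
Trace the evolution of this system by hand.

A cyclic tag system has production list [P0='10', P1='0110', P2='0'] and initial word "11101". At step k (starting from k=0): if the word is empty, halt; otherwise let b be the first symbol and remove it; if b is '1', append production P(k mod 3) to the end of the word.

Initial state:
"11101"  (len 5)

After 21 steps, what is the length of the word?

6

k=0  "11101"  (len 5)
k=1  "110110"  (len 6)
k=2  "101100110"  (len 9)
k=3  "011001100"  (len 9)
k=4  "11001100"  (len 8)
k=5  "10011000110"  (len 11)
k=6  "00110001100"  (len 11)
k=7  "0110001100"  (len 10)
k=8  "110001100"  (len 9)
k=9  "100011000"  (len 9)
k=10  "0001100010"  (len 10)
k=11  "001100010"  (len 9)
k=12  "01100010"  (len 8)
k=13  "1100010"  (len 7)
k=14  "1000100110"  (len 10)
k=15  "0001001100"  (len 10)
k=16  "001001100"  (len 9)
k=17  "01001100"  (len 8)
k=18  "1001100"  (len 7)
k=19  "00110010"  (len 8)
k=20  "0110010"  (len 7)
k=21  "110010"  (len 6)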